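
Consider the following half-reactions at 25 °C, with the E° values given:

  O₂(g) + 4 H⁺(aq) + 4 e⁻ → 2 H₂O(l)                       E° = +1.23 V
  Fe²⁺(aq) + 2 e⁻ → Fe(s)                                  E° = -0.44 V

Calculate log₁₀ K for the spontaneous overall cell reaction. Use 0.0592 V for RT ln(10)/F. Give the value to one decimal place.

Cathode: O₂/H₂O; anode: Fe²⁺/Fe. E°cell = +1.67 V, n = 4.
log K = nE°cell / 0.0592 = (4)(+1.67) / 0.0592 = 112.8.

112.8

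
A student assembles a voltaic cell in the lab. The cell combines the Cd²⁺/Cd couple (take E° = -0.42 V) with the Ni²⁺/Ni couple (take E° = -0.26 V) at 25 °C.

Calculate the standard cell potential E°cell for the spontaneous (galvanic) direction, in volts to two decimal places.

The Ni²⁺/Ni couple has the higher reduction potential, so it is the cathode; Cd²⁺/Cd is oxidised at the anode.
E°cell = E°(cathode) − E°(anode) = (-0.26) − (-0.42) = +0.16 V.

+0.16 V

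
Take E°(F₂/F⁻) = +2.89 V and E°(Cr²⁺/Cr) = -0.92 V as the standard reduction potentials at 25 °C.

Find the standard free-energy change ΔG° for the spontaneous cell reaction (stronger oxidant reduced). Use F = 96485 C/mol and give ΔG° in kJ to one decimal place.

-735.2 kJ

F₂/F⁻ (E° = +2.89 V) is the cathode; Cr²⁺/Cr (E° = -0.92 V) is the anode, so E°cell = +3.81 V.
Balancing electrons gives n = 2 (lcm of 2 and 2).
ΔG° = −nFE° = −(2)(96485)(+3.81) = -735,216 J = -735.2 kJ.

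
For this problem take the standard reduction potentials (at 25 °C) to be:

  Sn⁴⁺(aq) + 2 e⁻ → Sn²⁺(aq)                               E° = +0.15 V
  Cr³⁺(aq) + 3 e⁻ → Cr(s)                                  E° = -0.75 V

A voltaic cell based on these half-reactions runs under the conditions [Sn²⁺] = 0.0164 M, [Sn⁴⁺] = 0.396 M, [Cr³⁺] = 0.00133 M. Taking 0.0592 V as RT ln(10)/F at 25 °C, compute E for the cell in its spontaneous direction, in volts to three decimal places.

+0.998 V

Sn⁴⁺/Sn²⁺ is the cathode (higher E°), Cr³⁺/Cr the anode: E°cell = +0.15 − (-0.75) = +0.90 V, n = 6.
Overall: 3 Sn⁴⁺(aq) + 2 Cr(s) → 3 Sn²⁺(aq) + 2 Cr³⁺(aq)
Q = [Sn²⁺]^3·[Cr³⁺]^2 / ([Sn⁴⁺]^3); log Q = -9.901.
E = E° − (0.0592/n) log Q = +0.90 − (0.0592/6)(-9.901) = +0.998 V.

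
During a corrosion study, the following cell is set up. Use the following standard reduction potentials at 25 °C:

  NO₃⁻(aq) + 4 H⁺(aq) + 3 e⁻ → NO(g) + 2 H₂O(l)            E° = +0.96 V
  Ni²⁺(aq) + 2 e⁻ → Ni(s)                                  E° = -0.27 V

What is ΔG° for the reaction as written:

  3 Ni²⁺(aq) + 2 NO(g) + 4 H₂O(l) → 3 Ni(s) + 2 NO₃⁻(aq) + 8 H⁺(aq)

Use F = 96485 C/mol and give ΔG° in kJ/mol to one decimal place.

+712.1 kJ/mol

As written, Ni²⁺/Ni is reduced (cathode) and NO₃⁻/NO is oxidised (anode), so E°cell = (-0.27) − (+0.96) = -1.23 V.
Balancing electrons gives n = 6.
ΔG° = −nFE° = −(6)(96485)(-1.23) = 712,059 J = +712.1 kJ/mol.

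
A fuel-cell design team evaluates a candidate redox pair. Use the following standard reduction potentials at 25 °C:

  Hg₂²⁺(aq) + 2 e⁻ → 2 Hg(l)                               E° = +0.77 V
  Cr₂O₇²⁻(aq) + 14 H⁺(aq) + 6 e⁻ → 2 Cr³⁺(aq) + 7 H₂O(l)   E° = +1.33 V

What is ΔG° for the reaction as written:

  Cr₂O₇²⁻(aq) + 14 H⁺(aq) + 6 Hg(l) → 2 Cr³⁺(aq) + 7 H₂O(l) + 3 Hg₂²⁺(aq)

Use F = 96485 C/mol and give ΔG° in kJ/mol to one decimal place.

As written, Cr₂O₇²⁻/Cr³⁺ is reduced (cathode) and Hg₂²⁺/Hg is oxidised (anode), so E°cell = (+1.33) − (+0.77) = +0.56 V.
Balancing electrons gives n = 6.
ΔG° = −nFE° = −(6)(96485)(+0.56) = -324,190 J = -324.2 kJ/mol.

-324.2 kJ/mol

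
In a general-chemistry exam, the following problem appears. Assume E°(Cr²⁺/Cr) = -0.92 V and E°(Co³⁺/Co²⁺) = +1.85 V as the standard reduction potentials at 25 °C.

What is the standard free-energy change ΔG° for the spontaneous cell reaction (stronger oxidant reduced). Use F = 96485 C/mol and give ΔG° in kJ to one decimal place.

-534.5 kJ

Co³⁺/Co²⁺ (E° = +1.85 V) is the cathode; Cr²⁺/Cr (E° = -0.92 V) is the anode, so E°cell = +2.77 V.
Balancing electrons gives n = 2 (lcm of 1 and 2).
ΔG° = −nFE° = −(2)(96485)(+2.77) = -534,527 J = -534.5 kJ.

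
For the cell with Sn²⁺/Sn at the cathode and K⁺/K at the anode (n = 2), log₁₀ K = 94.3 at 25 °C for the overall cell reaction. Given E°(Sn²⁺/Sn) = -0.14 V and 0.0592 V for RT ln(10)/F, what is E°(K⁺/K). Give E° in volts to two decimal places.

-2.93 V

E°cell = (0.0592/n)·log K = (0.0592/2)(94.3) = +2.791 V.
Since Sn²⁺/Sn is the cathode and K⁺/K the anode, E°cell = E°(Sn²⁺/Sn) − E°(K⁺/K).
So E°(K⁺/K) = E°(Sn²⁺/Sn) − E°cell = (-0.14) − (+2.791) = -2.93 V.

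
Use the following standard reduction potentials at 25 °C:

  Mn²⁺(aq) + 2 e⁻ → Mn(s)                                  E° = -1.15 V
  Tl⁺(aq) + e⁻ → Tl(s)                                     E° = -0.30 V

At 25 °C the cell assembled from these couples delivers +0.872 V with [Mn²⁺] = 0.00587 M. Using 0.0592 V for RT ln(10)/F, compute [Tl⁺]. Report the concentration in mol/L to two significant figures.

Tl⁺/Tl is the cathode, Mn²⁺/Mn the anode: E°cell = +0.85 V, n = 2.
Overall reaction: 2 Tl⁺(aq) + Mn(s) → 2 Tl(s) + Mn²⁺(aq); Q = [Mn²⁺]^1/[Tl⁺]^2.
From E = E° − (0.0592/n) log Q: log Q = (E° − E)·n/0.0592 = (+0.85 − (+0.872))·2/0.0592 = -0.7432.
So 2·log[Tl⁺] = 1·log(0.00587) − log Q = -2.2314 − (-0.7432) = -1.4882; log[Tl⁺] = -1.4882 / 2 = -0.7441; [Tl⁺] = 10^(-0.7441) ≈ 0.18 M.

0.18 M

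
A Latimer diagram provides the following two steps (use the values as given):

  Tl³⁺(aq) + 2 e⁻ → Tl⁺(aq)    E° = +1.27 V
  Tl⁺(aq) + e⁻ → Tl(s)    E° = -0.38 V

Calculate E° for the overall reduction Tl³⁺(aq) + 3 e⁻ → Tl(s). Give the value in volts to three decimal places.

Adding the free-energy changes (−nFE°) of the two steps gives −n₃FE°₃ = −n₁FE°₁ − n₂FE°₂.
E°₃ = (2×+1.27 + 1×-0.38) / 3 = (+2.160) / 3 = +0.720 V.

+0.720 V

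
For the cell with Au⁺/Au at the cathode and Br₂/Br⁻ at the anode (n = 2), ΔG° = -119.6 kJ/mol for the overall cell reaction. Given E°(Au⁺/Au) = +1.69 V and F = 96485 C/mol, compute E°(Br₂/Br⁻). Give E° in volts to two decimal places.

E°cell = −ΔG°/(nF) = −(-119.6×10³)/((2)(96485)) = +0.620 V.
Since Au⁺/Au is the cathode and Br₂/Br⁻ the anode, E°cell = E°(Au⁺/Au) − E°(Br₂/Br⁻).
So E°(Br₂/Br⁻) = E°(Au⁺/Au) − E°cell = (+1.69) − (+0.620) = +1.07 V.

+1.07 V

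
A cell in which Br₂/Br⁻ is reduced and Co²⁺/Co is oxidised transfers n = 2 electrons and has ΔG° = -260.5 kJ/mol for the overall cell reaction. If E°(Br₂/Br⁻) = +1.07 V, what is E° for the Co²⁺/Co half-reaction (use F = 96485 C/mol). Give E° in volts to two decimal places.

E°cell = −ΔG°/(nF) = −(-260.5×10³)/((2)(96485)) = +1.350 V.
Since Br₂/Br⁻ is the cathode and Co²⁺/Co the anode, E°cell = E°(Br₂/Br⁻) − E°(Co²⁺/Co).
So E°(Co²⁺/Co) = E°(Br₂/Br⁻) − E°cell = (+1.07) − (+1.350) = -0.28 V.

-0.28 V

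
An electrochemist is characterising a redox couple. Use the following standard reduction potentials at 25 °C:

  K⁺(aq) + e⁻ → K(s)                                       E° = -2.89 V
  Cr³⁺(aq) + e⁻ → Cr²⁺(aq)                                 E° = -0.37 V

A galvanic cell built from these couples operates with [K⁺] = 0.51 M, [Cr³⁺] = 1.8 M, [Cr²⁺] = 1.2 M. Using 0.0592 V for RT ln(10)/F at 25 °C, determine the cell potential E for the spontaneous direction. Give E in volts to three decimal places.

Cr³⁺/Cr²⁺ is the cathode (higher E°), K⁺/K the anode: E°cell = -0.37 − (-2.89) = +2.52 V, n = 1.
Overall: Cr³⁺(aq) + K(s) → Cr²⁺(aq) + K⁺(aq)
Q = [Cr²⁺]·[K⁺] / ([Cr³⁺]); log Q = -0.469.
E = E° − (0.0592/n) log Q = +2.52 − (0.0592/1)(-0.469) = +2.548 V.

+2.548 V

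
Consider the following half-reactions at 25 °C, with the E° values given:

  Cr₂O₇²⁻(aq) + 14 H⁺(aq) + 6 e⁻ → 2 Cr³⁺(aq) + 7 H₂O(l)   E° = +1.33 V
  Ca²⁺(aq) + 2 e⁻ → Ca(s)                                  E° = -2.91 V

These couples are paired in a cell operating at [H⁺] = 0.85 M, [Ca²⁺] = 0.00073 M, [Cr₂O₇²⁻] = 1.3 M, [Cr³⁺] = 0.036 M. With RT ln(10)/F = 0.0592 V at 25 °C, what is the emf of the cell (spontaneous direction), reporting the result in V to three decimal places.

Cr₂O₇²⁻/Cr³⁺ is the cathode (higher E°), Ca²⁺/Ca the anode: E°cell = +1.33 − (-2.91) = +4.24 V, n = 6.
Overall: Cr₂O₇²⁻(aq) + 14 H⁺(aq) + 3 Ca(s) → 2 Cr³⁺(aq) + 7 H₂O(l) + 3 Ca²⁺(aq)
Q = [Cr³⁺]^2·[Ca²⁺]^3 / ([Cr₂O₇²⁻]·[H⁺]^14); log Q = -11.423.
E = E° − (0.0592/n) log Q = +4.24 − (0.0592/6)(-11.423) = +4.353 V.

+4.353 V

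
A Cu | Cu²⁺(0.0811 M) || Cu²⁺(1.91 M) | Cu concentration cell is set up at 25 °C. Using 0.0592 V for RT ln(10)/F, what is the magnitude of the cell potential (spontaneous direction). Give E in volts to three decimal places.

+0.041 V

For a concentration cell E°cell = 0. The 1.91 M side is the cathode (reduction is favoured where [Cu²⁺] is higher).
With n = 2, E = −(0.0592/2) log([Cu²⁺]ₐₙ/[Cu²⁺]꜀ₐₜ) = −(0.0592/2) log(0.0811/1.91) = −(0.0592/2)(-1.372) = +0.041 V.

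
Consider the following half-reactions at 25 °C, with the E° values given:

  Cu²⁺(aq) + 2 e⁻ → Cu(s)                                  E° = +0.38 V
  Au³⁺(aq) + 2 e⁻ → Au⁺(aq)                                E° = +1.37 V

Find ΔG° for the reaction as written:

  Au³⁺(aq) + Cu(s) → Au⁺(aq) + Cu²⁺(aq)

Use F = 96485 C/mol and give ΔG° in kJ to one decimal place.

-191.0 kJ

As written, Au³⁺/Au⁺ is reduced (cathode) and Cu²⁺/Cu is oxidised (anode), so E°cell = (+1.37) − (+0.38) = +0.99 V.
Balancing electrons gives n = 2.
ΔG° = −nFE° = −(2)(96485)(+0.99) = -191,040 J = -191.0 kJ.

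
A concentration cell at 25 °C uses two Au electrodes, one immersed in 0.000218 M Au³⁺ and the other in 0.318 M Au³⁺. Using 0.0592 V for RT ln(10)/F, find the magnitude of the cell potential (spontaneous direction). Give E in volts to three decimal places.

For a concentration cell E°cell = 0. The 0.318 M side is the cathode (reduction is favoured where [Au³⁺] is higher).
With n = 3, E = −(0.0592/3) log([Au³⁺]ₐₙ/[Au³⁺]꜀ₐₜ) = −(0.0592/3) log(0.000218/0.318) = −(0.0592/3)(-3.164) = +0.062 V.

+0.062 V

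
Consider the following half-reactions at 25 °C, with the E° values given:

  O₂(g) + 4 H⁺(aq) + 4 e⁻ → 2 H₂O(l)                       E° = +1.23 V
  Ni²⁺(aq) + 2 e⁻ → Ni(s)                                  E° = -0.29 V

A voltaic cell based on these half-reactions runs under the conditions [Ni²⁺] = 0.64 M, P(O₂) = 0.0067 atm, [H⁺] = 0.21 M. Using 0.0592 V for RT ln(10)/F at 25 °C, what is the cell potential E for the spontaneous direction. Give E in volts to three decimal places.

+1.453 V

O₂/H₂O is the cathode (higher E°), Ni²⁺/Ni the anode: E°cell = +1.23 − (-0.29) = +1.52 V, n = 4.
Overall: O₂(g) + 4 H⁺(aq) + 2 Ni(s) → 2 H₂O(l) + 2 Ni²⁺(aq)
Q = [Ni²⁺]^2 / (P(O₂)·[H⁺]^4); log Q = 4.497.
E = E° − (0.0592/n) log Q = +1.52 − (0.0592/4)(4.497) = +1.453 V.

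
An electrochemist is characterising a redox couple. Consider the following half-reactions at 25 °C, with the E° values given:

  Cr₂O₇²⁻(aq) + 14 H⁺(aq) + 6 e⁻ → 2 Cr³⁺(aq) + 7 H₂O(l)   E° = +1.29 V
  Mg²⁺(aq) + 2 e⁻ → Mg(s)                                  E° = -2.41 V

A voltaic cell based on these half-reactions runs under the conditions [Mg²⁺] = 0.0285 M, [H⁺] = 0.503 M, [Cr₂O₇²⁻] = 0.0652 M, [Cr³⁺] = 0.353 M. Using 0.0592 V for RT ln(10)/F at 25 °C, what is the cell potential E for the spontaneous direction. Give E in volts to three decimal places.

+3.702 V

Cr₂O₇²⁻/Cr³⁺ is the cathode (higher E°), Mg²⁺/Mg the anode: E°cell = +1.29 − (-2.41) = +3.70 V, n = 6.
Overall: Cr₂O₇²⁻(aq) + 14 H⁺(aq) + 3 Mg(s) → 2 Cr³⁺(aq) + 7 H₂O(l) + 3 Mg²⁺(aq)
Q = [Cr³⁺]^2·[Mg²⁺]^3 / ([Cr₂O₇²⁻]·[H⁺]^14); log Q = -0.176.
E = E° − (0.0592/n) log Q = +3.70 − (0.0592/6)(-0.176) = +3.702 V.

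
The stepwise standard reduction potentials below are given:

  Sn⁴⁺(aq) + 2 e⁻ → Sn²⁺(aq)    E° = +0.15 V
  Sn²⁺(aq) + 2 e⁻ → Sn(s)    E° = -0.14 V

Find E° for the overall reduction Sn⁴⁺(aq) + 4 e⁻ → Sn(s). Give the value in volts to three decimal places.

Since ΔG° = −nFE° is additive over sequential reductions, n₃E°₃ = n₁E°₁ + n₂E°₂.
E°₃ = (2×+0.15 + 2×-0.14) / 4 = (+0.020) / 4 = +0.005 V.

+0.005 V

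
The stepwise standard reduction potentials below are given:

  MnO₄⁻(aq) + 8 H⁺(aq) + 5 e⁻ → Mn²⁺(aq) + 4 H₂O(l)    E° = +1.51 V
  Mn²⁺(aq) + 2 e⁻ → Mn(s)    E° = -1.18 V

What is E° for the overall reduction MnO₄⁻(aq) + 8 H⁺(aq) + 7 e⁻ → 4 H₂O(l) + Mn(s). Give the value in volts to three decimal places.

+0.741 V

Since ΔG° = −nFE° is additive over sequential reductions, n₃E°₃ = n₁E°₁ + n₂E°₂.
E°₃ = (5×+1.51 + 2×-1.18) / 7 = (+5.190) / 7 = +0.741 V.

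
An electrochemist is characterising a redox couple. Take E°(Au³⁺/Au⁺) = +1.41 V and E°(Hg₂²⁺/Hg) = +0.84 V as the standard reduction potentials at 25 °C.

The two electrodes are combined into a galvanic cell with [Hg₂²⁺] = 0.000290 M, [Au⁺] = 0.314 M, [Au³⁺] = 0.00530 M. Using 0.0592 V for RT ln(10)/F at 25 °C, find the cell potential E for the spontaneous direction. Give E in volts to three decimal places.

+0.622 V

Au³⁺/Au⁺ is the cathode (higher E°), Hg₂²⁺/Hg the anode: E°cell = +1.41 − (+0.84) = +0.57 V, n = 2.
Overall: Au³⁺(aq) + 2 Hg(l) → Au⁺(aq) + Hg₂²⁺(aq)
Q = [Au⁺]·[Hg₂²⁺] / ([Au³⁺]); log Q = -1.765.
E = E° − (0.0592/n) log Q = +0.57 − (0.0592/2)(-1.765) = +0.622 V.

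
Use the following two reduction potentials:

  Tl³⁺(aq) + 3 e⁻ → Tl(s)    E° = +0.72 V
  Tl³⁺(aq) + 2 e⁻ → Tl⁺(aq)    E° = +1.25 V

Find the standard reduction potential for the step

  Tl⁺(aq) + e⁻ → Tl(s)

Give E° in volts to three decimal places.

Sequential free energies add, so n₃E°₃ = n₁E°₁ + n₂E°₂.
With n₃ = 3, and the known step contributing 2×(+1.25) V, the unknown satisfies 1·E° = 3×(+0.72) − 2×(+1.25) = -0.340.
E° = -0.340 / 1 = -0.340 V.

-0.340 V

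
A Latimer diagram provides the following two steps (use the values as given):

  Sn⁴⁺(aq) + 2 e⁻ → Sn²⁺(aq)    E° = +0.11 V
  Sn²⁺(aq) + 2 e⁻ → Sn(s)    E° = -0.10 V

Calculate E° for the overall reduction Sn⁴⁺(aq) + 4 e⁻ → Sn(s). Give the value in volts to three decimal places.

+0.005 V

Standard free energies of sequential steps add: ΔG°₃ = ΔG°₁ + ΔG°₂, so n₃E°₃ = n₁E°₁ + n₂E°₂.
E°₃ = (2×+0.11 + 2×-0.10) / 4 = (+0.020) / 4 = +0.005 V.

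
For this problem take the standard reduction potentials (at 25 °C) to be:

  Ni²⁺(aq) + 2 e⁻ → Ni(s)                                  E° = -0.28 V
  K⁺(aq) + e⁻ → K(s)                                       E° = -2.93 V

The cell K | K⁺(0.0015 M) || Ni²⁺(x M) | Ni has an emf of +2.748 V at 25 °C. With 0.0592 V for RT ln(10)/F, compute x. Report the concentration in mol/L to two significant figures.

Ni²⁺/Ni is the cathode, K⁺/K the anode: E°cell = +2.65 V, n = 2.
Overall reaction: Ni²⁺(aq) + 2 K(s) → Ni(s) + 2 K⁺(aq); Q = [K⁺]^2/[Ni²⁺]^1.
From E = E° − (0.0592/n) log Q: log Q = (E° − E)·n/0.0592 = (+2.65 − (+2.748))·2/0.0592 = -3.3108.
So 1·log[Ni²⁺] = 2·log(0.0015) − log Q = -5.6478 − (-3.3108) = -2.3370; [Ni²⁺] = 10^(-2.3370) ≈ 0.0046 M.

0.0046 M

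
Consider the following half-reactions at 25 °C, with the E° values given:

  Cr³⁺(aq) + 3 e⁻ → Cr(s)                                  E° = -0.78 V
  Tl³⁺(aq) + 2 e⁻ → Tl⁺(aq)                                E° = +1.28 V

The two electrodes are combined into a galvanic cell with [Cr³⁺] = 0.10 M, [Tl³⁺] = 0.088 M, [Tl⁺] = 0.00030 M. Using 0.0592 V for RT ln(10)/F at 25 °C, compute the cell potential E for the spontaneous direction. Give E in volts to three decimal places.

+2.153 V

Tl³⁺/Tl⁺ is the cathode (higher E°), Cr³⁺/Cr the anode: E°cell = +1.28 − (-0.78) = +2.06 V, n = 6.
Overall: 3 Tl³⁺(aq) + 2 Cr(s) → 3 Tl⁺(aq) + 2 Cr³⁺(aq)
Q = [Tl⁺]^3·[Cr³⁺]^2 / ([Tl³⁺]^3); log Q = -9.402.
E = E° − (0.0592/n) log Q = +2.06 − (0.0592/6)(-9.402) = +2.153 V.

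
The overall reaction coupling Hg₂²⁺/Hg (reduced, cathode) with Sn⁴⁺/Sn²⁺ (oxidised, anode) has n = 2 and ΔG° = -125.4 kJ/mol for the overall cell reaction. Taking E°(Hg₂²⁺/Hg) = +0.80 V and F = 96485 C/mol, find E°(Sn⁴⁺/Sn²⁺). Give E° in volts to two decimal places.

E°cell = −ΔG°/(nF) = −(-125.4×10³)/((2)(96485)) = +0.650 V.
Since Hg₂²⁺/Hg is the cathode and Sn⁴⁺/Sn²⁺ the anode, E°cell = E°(Hg₂²⁺/Hg) − E°(Sn⁴⁺/Sn²⁺).
So E°(Sn⁴⁺/Sn²⁺) = E°(Hg₂²⁺/Hg) − E°cell = (+0.80) − (+0.650) = +0.15 V.

+0.15 V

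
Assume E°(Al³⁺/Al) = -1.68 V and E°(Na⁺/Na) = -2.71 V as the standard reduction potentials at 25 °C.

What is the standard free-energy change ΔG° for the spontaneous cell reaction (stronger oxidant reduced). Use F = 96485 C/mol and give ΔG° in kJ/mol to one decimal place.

-298.1 kJ/mol

Al³⁺/Al (E° = -1.68 V) is the cathode; Na⁺/Na (E° = -2.71 V) is the anode, so E°cell = +1.03 V.
Balancing electrons gives n = 3 (lcm of 3 and 1).
ΔG° = −nFE° = −(3)(96485)(+1.03) = -298,139 J = -298.1 kJ/mol.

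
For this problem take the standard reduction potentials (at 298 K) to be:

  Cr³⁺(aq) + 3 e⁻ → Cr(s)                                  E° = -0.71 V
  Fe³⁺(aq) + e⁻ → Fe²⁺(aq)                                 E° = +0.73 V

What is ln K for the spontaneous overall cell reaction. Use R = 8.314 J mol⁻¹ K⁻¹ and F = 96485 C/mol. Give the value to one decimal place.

Cathode: Fe³⁺/Fe²⁺; anode: Cr³⁺/Cr. E°cell = (+0.73) − (-0.71) = +1.44 V, with n = 3.
ΔG° = −nFE° = −RT ln K, so ln K = nFE°/(RT) = (3)(96485)(+1.44) / ((8.314)(298)) = 168.235.

168.2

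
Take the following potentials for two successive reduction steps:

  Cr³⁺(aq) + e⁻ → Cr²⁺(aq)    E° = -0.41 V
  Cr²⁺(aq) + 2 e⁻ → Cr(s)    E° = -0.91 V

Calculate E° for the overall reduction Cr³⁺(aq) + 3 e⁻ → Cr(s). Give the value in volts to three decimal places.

-0.743 V

Adding the free-energy changes (−nFE°) of the two steps gives −n₃FE°₃ = −n₁FE°₁ − n₂FE°₂.
E°₃ = (1×-0.41 + 2×-0.91) / 3 = (-2.230) / 3 = -0.743 V.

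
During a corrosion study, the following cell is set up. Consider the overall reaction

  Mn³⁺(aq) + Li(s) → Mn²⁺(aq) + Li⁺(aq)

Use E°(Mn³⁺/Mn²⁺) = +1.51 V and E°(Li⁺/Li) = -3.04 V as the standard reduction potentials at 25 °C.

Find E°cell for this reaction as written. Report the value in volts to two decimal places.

+4.55 V

The Mn³⁺/Mn²⁺ couple has the higher reduction potential, so it is the cathode; Li⁺/Li is oxidised at the anode.
E°cell = E°(cathode) − E°(anode) = (+1.51) − (-3.04) = +4.55 V.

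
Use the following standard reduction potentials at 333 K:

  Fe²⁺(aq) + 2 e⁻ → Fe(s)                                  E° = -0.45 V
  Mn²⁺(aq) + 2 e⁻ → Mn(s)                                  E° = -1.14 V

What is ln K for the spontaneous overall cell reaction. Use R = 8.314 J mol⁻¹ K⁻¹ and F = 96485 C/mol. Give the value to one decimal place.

48.1

Cathode: Fe²⁺/Fe; anode: Mn²⁺/Mn. E°cell = (-0.45) − (-1.14) = +0.69 V, with n = 2.
ΔG° = −nFE° = −RT ln K, so ln K = nFE°/(RT) = (2)(96485)(+0.69) / ((8.314)(333)) = 48.093.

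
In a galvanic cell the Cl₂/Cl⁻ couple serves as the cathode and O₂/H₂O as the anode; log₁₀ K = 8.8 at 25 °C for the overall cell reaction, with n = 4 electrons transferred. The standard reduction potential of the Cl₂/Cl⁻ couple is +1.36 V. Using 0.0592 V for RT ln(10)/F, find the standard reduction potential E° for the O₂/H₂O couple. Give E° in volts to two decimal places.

+1.23 V

E°cell = (0.0592/n)·log K = (0.0592/4)(8.8) = +0.130 V.
Since Cl₂/Cl⁻ is the cathode and O₂/H₂O the anode, E°cell = E°(Cl₂/Cl⁻) − E°(O₂/H₂O).
So E°(O₂/H₂O) = E°(Cl₂/Cl⁻) − E°cell = (+1.36) − (+0.130) = +1.23 V.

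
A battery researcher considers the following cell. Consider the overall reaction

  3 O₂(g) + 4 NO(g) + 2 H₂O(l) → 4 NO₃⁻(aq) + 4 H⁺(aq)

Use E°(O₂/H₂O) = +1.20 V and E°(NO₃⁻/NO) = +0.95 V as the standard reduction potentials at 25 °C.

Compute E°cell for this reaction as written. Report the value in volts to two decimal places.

+0.25 V

The O₂/H₂O couple has the higher reduction potential, so it is the cathode; NO₃⁻/NO is oxidised at the anode.
E°cell = E°(cathode) − E°(anode) = (+1.20) − (+0.95) = +0.25 V.
Since E°cell > 0, the reaction is spontaneous under standard conditions.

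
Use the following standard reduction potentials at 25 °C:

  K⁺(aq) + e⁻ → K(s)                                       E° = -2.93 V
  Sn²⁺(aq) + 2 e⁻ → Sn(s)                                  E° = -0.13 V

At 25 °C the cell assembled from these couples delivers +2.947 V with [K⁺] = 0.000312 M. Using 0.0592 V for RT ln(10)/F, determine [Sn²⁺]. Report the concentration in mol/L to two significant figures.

Sn²⁺/Sn is the cathode, K⁺/K the anode: E°cell = +2.80 V, n = 2.
Overall reaction: Sn²⁺(aq) + 2 K(s) → Sn(s) + 2 K⁺(aq); Q = [K⁺]^2/[Sn²⁺]^1.
From E = E° − (0.0592/n) log Q: log Q = (E° − E)·n/0.0592 = (+2.80 − (+2.947))·2/0.0592 = -4.9662.
So 1·log[Sn²⁺] = 2·log(0.000312) − log Q = -7.0117 − (-4.9662) = -2.0455; [Sn²⁺] = 10^(-2.0455) ≈ 0.0090 M.

0.0090 M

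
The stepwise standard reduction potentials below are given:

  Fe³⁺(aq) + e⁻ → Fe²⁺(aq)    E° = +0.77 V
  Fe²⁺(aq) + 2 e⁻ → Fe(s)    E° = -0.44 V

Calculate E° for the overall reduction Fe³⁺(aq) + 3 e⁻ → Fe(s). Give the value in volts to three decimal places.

Standard free energies of sequential steps add: ΔG°₃ = ΔG°₁ + ΔG°₂, so n₃E°₃ = n₁E°₁ + n₂E°₂.
E°₃ = (1×+0.77 + 2×-0.44) / 3 = (-0.110) / 3 = -0.037 V.

-0.037 V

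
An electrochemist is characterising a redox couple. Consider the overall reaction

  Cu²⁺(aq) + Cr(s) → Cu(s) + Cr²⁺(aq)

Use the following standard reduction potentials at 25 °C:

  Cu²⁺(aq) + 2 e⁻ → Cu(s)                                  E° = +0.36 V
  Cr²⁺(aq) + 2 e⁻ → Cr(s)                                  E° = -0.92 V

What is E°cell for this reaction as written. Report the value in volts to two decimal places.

+1.28 V

The Cu²⁺/Cu couple has the higher reduction potential, so it is the cathode; Cr²⁺/Cr is oxidised at the anode.
E°cell = E°(cathode) − E°(anode) = (+0.36) − (-0.92) = +1.28 V.
Since E°cell > 0, the reaction is spontaneous under standard conditions.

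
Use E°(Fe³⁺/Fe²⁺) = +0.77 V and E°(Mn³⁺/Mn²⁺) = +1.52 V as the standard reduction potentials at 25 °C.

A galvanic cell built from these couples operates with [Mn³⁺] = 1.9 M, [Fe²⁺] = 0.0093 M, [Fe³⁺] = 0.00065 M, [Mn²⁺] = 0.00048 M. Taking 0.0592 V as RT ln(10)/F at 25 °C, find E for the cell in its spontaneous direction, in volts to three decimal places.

+1.031 V

Mn³⁺/Mn²⁺ is the cathode (higher E°), Fe³⁺/Fe²⁺ the anode: E°cell = +1.52 − (+0.77) = +0.75 V, n = 1.
Overall: Mn³⁺(aq) + Fe²⁺(aq) → Mn²⁺(aq) + Fe³⁺(aq)
Q = [Mn²⁺]·[Fe³⁺] / ([Mn³⁺]·[Fe²⁺]); log Q = -4.753.
E = E° − (0.0592/n) log Q = +0.75 − (0.0592/1)(-4.753) = +1.031 V.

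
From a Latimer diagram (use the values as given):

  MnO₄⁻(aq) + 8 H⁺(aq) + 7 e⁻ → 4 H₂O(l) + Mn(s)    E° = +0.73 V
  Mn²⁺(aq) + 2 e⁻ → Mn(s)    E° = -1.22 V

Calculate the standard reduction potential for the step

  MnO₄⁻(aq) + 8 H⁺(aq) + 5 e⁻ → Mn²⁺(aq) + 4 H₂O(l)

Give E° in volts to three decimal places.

Sequential free energies add, so n₃E°₃ = n₁E°₁ + n₂E°₂.
With n₃ = 7, and the known step contributing 2×(-1.22) V, the unknown satisfies 5·E° = 7×(+0.73) − 2×(-1.22) = +7.550.
E° = +7.550 / 5 = +1.510 V.

+1.510 V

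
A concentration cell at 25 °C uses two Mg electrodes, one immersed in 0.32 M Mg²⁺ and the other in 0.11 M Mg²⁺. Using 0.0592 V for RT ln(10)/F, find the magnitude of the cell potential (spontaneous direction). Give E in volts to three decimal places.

For a concentration cell E°cell = 0. The 0.32 M side is the cathode (reduction is favoured where [Mg²⁺] is higher).
With n = 2, E = −(0.0592/2) log([Mg²⁺]ₐₙ/[Mg²⁺]꜀ₐₜ) = −(0.0592/2) log(0.11/0.32) = −(0.0592/2)(-0.464) = +0.014 V.

+0.014 V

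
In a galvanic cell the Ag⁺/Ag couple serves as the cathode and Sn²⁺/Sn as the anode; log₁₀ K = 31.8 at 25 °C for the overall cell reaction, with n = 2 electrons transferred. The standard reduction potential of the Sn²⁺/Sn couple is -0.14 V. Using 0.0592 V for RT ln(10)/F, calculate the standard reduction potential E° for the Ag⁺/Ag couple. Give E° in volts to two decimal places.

E°cell = (0.0592/n)·log K = (0.0592/2)(31.8) = +0.941 V.
Since Ag⁺/Ag is the cathode and Sn²⁺/Sn the anode, E°cell = E°(Ag⁺/Ag) − E°(Sn²⁺/Sn).
So E°(Ag⁺/Ag) = E°cell + E°(Sn²⁺/Sn) = +0.941 + (-0.14) = +0.80 V.

+0.80 V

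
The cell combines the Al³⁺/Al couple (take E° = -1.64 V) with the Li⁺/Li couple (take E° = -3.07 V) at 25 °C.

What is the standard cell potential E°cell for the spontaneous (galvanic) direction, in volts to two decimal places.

+1.43 V

The Al³⁺/Al couple has the higher reduction potential, so it is the cathode; Li⁺/Li is oxidised at the anode.
E°cell = E°(cathode) − E°(anode) = (-1.64) − (-3.07) = +1.43 V.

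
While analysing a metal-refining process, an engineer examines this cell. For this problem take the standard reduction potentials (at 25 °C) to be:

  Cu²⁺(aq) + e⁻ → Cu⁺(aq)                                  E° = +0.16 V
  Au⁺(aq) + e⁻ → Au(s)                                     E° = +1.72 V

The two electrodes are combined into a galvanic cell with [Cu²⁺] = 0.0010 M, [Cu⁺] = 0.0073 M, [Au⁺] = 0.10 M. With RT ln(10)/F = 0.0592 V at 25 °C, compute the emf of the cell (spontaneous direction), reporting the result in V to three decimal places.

Au⁺/Au is the cathode (higher E°), Cu²⁺/Cu⁺ the anode: E°cell = +1.72 − (+0.16) = +1.56 V, n = 1.
Overall: Au⁺(aq) + Cu⁺(aq) → Au(s) + Cu²⁺(aq)
Q = [Cu²⁺] / ([Au⁺]·[Cu⁺]); log Q = 0.137.
E = E° − (0.0592/n) log Q = +1.56 − (0.0592/1)(0.137) = +1.552 V.

+1.552 V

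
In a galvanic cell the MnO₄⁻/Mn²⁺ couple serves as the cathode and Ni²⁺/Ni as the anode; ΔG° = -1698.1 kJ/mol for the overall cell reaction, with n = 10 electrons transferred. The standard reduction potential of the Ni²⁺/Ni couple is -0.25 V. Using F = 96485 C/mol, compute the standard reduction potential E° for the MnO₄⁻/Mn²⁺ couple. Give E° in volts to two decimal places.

+1.51 V

E°cell = −ΔG°/(nF) = −(-1698.1×10³)/((10)(96485)) = +1.760 V.
Since MnO₄⁻/Mn²⁺ is the cathode and Ni²⁺/Ni the anode, E°cell = E°(MnO₄⁻/Mn²⁺) − E°(Ni²⁺/Ni).
So E°(MnO₄⁻/Mn²⁺) = E°cell + E°(Ni²⁺/Ni) = +1.760 + (-0.25) = +1.51 V.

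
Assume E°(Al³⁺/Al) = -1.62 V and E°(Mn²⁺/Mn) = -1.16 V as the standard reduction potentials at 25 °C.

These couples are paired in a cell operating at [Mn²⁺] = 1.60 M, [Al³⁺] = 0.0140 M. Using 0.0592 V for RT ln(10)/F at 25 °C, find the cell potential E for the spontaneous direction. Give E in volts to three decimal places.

+0.503 V

Mn²⁺/Mn is the cathode (higher E°), Al³⁺/Al the anode: E°cell = -1.16 − (-1.62) = +0.46 V, n = 6.
Overall: 3 Mn²⁺(aq) + 2 Al(s) → 3 Mn(s) + 2 Al³⁺(aq)
Q = [Al³⁺]^2 / ([Mn²⁺]^3); log Q = -4.320.
E = E° − (0.0592/n) log Q = +0.46 − (0.0592/6)(-4.320) = +0.503 V.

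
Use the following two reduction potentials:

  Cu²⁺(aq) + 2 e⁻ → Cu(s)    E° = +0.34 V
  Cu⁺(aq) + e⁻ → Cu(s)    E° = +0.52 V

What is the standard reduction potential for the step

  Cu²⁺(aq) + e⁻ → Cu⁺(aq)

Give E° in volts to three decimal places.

+0.160 V

Sequential free energies add, so n₃E°₃ = n₁E°₁ + n₂E°₂.
With n₃ = 2, and the known step contributing 1×(+0.52) V, the unknown satisfies 1·E° = 2×(+0.34) − 1×(+0.52) = +0.160.
E° = +0.160 / 1 = +0.160 V.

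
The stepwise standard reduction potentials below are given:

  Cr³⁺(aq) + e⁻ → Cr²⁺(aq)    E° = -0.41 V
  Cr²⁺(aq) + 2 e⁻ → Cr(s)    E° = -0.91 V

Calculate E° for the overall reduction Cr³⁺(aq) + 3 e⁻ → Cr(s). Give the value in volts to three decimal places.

-0.743 V

Since ΔG° = −nFE° is additive over sequential reductions, n₃E°₃ = n₁E°₁ + n₂E°₂.
E°₃ = (1×-0.41 + 2×-0.91) / 3 = (-2.230) / 3 = -0.743 V.
E° values themselves are not directly additive — weighting by electron count is essential.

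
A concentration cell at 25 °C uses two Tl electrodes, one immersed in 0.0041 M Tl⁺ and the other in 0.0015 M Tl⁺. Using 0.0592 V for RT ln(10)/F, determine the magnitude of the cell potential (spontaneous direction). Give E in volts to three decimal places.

+0.026 V

For a concentration cell E°cell = 0. The 0.0041 M side is the cathode (reduction is favoured where [Tl⁺] is higher).
With n = 1, E = −(0.0592/1) log([Tl⁺]ₐₙ/[Tl⁺]꜀ₐₜ) = −(0.0592/1) log(0.0015/0.0041) = −(0.0592/1)(-0.437) = +0.026 V.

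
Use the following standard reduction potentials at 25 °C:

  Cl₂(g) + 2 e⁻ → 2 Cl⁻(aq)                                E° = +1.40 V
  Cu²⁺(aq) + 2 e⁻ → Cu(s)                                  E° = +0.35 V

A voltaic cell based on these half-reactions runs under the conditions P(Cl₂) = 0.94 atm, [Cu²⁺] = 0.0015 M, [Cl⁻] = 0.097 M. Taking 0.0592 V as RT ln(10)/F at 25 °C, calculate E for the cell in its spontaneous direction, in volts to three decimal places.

+1.193 V

Cl₂/Cl⁻ is the cathode (higher E°), Cu²⁺/Cu the anode: E°cell = +1.40 − (+0.35) = +1.05 V, n = 2.
Overall: Cl₂(g) + Cu(s) → 2 Cl⁻(aq) + Cu²⁺(aq)
Q = [Cl⁻]^2·[Cu²⁺] / (P(Cl₂)); log Q = -4.823.
E = E° − (0.0592/n) log Q = +1.05 − (0.0592/2)(-4.823) = +1.193 V.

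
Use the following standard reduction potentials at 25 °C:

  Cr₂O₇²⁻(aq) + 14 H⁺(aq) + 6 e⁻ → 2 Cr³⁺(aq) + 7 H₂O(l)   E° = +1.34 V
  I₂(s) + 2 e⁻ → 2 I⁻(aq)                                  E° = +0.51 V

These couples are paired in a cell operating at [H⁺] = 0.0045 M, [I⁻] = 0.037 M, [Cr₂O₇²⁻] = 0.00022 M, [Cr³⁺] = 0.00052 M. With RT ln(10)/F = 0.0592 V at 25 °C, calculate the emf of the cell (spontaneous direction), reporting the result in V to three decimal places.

Cr₂O₇²⁻/Cr³⁺ is the cathode (higher E°), I₂/I⁻ the anode: E°cell = +1.34 − (+0.51) = +0.83 V, n = 6.
Overall: Cr₂O₇²⁻(aq) + 14 H⁺(aq) + 6 I⁻(aq) → 2 Cr³⁺(aq) + 7 H₂O(l) + 3 I₂(s)
Q = [Cr³⁺]^2 / ([Cr₂O₇²⁻]·[H⁺]^14·[I⁻]^6); log Q = 38.535.
E = E° − (0.0592/n) log Q = +0.83 − (0.0592/6)(38.535) = +0.450 V.

+0.450 V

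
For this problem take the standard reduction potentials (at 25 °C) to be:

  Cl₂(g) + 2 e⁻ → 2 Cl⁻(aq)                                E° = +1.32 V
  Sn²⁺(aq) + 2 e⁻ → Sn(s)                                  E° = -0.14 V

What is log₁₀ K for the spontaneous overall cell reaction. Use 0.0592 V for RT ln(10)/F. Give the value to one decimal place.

49.3

Cathode: Cl₂/Cl⁻; anode: Sn²⁺/Sn. E°cell = +1.46 V, n = 2.
log K = nE°cell / 0.0592 = (2)(+1.46) / 0.0592 = 49.3.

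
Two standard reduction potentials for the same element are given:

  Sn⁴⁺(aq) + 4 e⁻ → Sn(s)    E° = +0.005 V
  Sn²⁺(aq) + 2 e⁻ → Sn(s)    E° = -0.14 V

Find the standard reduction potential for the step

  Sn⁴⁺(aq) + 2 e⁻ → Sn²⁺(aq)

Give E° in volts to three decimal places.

Sequential free energies add, so n₃E°₃ = n₁E°₁ + n₂E°₂.
With n₃ = 4, and the known step contributing 2×(-0.14) V, the unknown satisfies 2·E° = 4×(+0.005) − 2×(-0.14) = +0.300.
E° = +0.300 / 2 = +0.150 V.

+0.150 V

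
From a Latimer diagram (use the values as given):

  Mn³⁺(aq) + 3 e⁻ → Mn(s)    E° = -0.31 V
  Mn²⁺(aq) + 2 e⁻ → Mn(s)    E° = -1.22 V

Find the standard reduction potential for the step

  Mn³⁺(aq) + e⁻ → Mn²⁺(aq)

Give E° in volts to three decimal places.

Sequential free energies add, so n₃E°₃ = n₁E°₁ + n₂E°₂.
With n₃ = 3, and the known step contributing 2×(-1.22) V, the unknown satisfies 1·E° = 3×(-0.31) − 2×(-1.22) = +1.510.
E° = +1.510 / 1 = +1.510 V.

+1.510 V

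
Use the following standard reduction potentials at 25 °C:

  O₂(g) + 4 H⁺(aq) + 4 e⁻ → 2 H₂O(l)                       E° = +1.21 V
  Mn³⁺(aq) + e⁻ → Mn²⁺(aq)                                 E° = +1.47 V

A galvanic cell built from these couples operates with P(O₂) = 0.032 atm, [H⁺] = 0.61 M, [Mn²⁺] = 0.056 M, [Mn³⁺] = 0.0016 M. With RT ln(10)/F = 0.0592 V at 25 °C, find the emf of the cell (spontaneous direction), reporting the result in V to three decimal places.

+0.203 V

Mn³⁺/Mn²⁺ is the cathode (higher E°), O₂/H₂O the anode: E°cell = +1.47 − (+1.21) = +0.26 V, n = 4.
Overall: 4 Mn³⁺(aq) + 2 H₂O(l) → 4 Mn²⁺(aq) + O₂(g) + 4 H⁺(aq)
Q = [Mn²⁺]^4·P(O₂)·[H⁺]^4 / ([Mn³⁺]^4); log Q = 3.823.
E = E° − (0.0592/n) log Q = +0.26 − (0.0592/4)(3.823) = +0.203 V.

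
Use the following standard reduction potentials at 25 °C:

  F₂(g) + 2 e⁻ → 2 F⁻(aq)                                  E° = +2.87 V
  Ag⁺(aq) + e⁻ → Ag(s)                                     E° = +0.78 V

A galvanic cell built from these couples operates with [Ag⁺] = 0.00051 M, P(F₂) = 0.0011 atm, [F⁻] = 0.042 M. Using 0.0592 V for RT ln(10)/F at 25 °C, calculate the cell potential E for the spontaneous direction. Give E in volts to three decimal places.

F₂/F⁻ is the cathode (higher E°), Ag⁺/Ag the anode: E°cell = +2.87 − (+0.78) = +2.09 V, n = 2.
Overall: F₂(g) + 2 Ag(s) → 2 F⁻(aq) + 2 Ag⁺(aq)
Q = [F⁻]^2·[Ag⁺]^2 / (P(F₂)); log Q = -6.380.
E = E° − (0.0592/n) log Q = +2.09 − (0.0592/2)(-6.380) = +2.279 V.

+2.279 V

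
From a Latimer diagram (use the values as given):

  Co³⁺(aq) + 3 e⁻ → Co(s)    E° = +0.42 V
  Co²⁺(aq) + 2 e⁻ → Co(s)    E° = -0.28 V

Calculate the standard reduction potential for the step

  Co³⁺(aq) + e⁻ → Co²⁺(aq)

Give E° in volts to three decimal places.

Sequential free energies add, so n₃E°₃ = n₁E°₁ + n₂E°₂.
With n₃ = 3, and the known step contributing 2×(-0.28) V, the unknown satisfies 1·E° = 3×(+0.42) − 2×(-0.28) = +1.820.
E° = +1.820 / 1 = +1.820 V.

+1.820 V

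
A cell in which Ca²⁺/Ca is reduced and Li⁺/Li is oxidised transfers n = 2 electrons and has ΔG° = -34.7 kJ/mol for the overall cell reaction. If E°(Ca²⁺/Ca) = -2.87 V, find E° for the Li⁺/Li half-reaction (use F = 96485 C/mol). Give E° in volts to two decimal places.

E°cell = −ΔG°/(nF) = −(-34.7×10³)/((2)(96485)) = +0.180 V.
Since Ca²⁺/Ca is the cathode and Li⁺/Li the anode, E°cell = E°(Ca²⁺/Ca) − E°(Li⁺/Li).
So E°(Li⁺/Li) = E°(Ca²⁺/Ca) − E°cell = (-2.87) − (+0.180) = -3.05 V.

-3.05 V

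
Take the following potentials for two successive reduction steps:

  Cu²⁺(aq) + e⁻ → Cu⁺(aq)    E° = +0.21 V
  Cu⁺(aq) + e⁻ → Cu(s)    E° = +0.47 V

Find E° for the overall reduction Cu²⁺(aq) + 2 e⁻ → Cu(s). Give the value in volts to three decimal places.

+0.340 V

Since ΔG° = −nFE° is additive over sequential reductions, n₃E°₃ = n₁E°₁ + n₂E°₂.
E°₃ = (1×+0.21 + 1×+0.47) / 2 = (+0.680) / 2 = +0.340 V.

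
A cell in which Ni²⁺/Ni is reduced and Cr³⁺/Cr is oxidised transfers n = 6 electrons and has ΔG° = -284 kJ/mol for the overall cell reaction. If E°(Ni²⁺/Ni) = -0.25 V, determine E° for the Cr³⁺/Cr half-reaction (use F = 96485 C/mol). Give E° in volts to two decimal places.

-0.74 V

E°cell = −ΔG°/(nF) = −(-284×10³)/((6)(96485)) = +0.491 V.
Since Ni²⁺/Ni is the cathode and Cr³⁺/Cr the anode, E°cell = E°(Ni²⁺/Ni) − E°(Cr³⁺/Cr).
So E°(Cr³⁺/Cr) = E°(Ni²⁺/Ni) − E°cell = (-0.25) − (+0.491) = -0.74 V.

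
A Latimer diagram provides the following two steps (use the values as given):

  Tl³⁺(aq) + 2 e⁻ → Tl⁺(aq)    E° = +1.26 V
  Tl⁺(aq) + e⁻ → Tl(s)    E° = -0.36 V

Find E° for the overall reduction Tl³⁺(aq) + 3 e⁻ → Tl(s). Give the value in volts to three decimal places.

Standard free energies of sequential steps add: ΔG°₃ = ΔG°₁ + ΔG°₂, so n₃E°₃ = n₁E°₁ + n₂E°₂.
E°₃ = (2×+1.26 + 1×-0.36) / 3 = (+2.160) / 3 = +0.720 V.

+0.720 V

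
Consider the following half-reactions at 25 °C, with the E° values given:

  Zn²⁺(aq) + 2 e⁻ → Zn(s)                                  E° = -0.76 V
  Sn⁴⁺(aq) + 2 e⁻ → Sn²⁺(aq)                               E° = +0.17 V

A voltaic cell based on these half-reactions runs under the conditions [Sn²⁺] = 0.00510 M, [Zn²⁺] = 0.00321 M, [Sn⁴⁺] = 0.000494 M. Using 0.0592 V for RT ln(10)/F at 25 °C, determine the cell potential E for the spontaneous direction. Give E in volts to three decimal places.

Sn⁴⁺/Sn²⁺ is the cathode (higher E°), Zn²⁺/Zn the anode: E°cell = +0.17 − (-0.76) = +0.93 V, n = 2.
Overall: Sn⁴⁺(aq) + Zn(s) → Sn²⁺(aq) + Zn²⁺(aq)
Q = [Sn²⁺]·[Zn²⁺] / ([Sn⁴⁺]); log Q = -1.480.
E = E° − (0.0592/n) log Q = +0.93 − (0.0592/2)(-1.480) = +0.974 V.

+0.974 V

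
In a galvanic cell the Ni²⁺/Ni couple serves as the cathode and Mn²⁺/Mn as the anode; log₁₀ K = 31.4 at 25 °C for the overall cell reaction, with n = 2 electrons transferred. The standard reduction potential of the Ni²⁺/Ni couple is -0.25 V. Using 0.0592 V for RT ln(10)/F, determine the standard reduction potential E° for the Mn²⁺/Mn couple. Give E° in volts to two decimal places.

-1.18 V

E°cell = (0.0592/n)·log K = (0.0592/2)(31.4) = +0.929 V.
Since Ni²⁺/Ni is the cathode and Mn²⁺/Mn the anode, E°cell = E°(Ni²⁺/Ni) − E°(Mn²⁺/Mn).
So E°(Mn²⁺/Mn) = E°(Ni²⁺/Ni) − E°cell = (-0.25) − (+0.929) = -1.18 V.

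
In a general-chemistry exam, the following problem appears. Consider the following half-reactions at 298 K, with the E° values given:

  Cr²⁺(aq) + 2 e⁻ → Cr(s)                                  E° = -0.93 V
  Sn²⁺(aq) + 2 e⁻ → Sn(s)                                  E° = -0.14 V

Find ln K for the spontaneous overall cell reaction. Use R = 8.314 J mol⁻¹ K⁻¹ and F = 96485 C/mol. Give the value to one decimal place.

Cathode: Sn²⁺/Sn; anode: Cr²⁺/Cr. E°cell = (-0.14) − (-0.93) = +0.79 V, with n = 2.
ΔG° = −nFE° = −RT ln K, so ln K = nFE°/(RT) = (2)(96485)(+0.79) / ((8.314)(298)) = 61.531.

61.5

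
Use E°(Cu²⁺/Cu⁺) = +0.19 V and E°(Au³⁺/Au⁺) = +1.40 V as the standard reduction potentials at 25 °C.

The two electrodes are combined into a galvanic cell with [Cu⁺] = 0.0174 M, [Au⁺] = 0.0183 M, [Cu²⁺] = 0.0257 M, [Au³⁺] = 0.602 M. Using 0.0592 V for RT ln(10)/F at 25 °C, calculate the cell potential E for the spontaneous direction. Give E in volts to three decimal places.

+1.245 V

Au³⁺/Au⁺ is the cathode (higher E°), Cu²⁺/Cu⁺ the anode: E°cell = +1.40 − (+0.19) = +1.21 V, n = 2.
Overall: Au³⁺(aq) + 2 Cu⁺(aq) → Au⁺(aq) + 2 Cu²⁺(aq)
Q = [Au⁺]·[Cu²⁺]^2 / ([Au³⁺]·[Cu⁺]^2); log Q = -1.178.
E = E° − (0.0592/n) log Q = +1.21 − (0.0592/2)(-1.178) = +1.245 V.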